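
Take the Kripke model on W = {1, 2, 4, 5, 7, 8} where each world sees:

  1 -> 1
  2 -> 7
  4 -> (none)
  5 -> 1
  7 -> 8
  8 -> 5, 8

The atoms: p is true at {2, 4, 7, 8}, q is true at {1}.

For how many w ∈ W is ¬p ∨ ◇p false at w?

1

1: ¬p is T, ◇p is F. ✓
2: ¬p is F, ◇p is T. ✓
4: ¬p is F, ◇p is F. ✗
5: ¬p is T, ◇p is F. ✓
7: ¬p is F, ◇p is T. ✓
8: ¬p is F, ◇p is T. ✓
Satisfying worlds: {1, 2, 5, 7, 8}.
So ¬p ∨ ◇p fails at the other 1 world.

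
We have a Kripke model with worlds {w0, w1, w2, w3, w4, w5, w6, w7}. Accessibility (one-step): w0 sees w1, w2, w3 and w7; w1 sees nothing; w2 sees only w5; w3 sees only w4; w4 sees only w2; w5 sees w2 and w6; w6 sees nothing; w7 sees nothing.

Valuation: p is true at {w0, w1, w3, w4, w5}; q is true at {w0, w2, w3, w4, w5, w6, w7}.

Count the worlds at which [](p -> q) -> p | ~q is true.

w0: [](p -> q) is F, p | ~q is T. ✓
w1: [](p -> q) is T, p | ~q is T. ✓
w2: [](p -> q) is T, p | ~q is F. ✗
w3: [](p -> q) is T, p | ~q is T. ✓
w4: [](p -> q) is T, p | ~q is T. ✓
w5: [](p -> q) is T, p | ~q is T. ✓
w6: [](p -> q) is T, p | ~q is F. ✗
w7: [](p -> q) is T, p | ~q is F. ✗
Satisfying worlds: {w0, w1, w3, w4, w5}.

5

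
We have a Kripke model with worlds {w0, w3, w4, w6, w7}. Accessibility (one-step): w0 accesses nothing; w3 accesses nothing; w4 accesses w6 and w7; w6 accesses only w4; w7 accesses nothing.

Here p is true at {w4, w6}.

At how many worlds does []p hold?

w0: no successors, so []p holds vacuously. ✓
w3: no successors, so []p holds vacuously. ✓
w4: successors {w6, w7}; p there: w6:T, w7:F. ✗
w6: successors {w4}; p there: w4:T. ✓
w7: no successors, so []p holds vacuously. ✓
Satisfying worlds: {w0, w3, w6, w7}.

4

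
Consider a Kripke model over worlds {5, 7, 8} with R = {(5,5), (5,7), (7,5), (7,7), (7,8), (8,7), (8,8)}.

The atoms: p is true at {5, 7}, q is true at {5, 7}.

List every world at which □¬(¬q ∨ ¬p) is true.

{5}

5: successors {5, 7}; ¬(¬q ∨ ¬p) there: 5:T, 7:T. ✓
7: successors {5, 7, 8}; ¬(¬q ∨ ¬p) there: 5:T, 7:T, 8:F. ✗
8: successors {7, 8}; ¬(¬q ∨ ¬p) there: 7:T, 8:F. ✗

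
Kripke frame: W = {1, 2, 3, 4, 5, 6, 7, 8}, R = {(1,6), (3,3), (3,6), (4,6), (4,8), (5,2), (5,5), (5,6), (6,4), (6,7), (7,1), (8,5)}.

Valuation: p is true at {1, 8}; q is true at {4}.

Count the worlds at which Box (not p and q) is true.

1

1: successors {6}; not p and q there: 6:F. ✗
2: no successors, so Box (not p and q) holds vacuously. ✓
3: successors {3, 6}; not p and q there: 3:F, 6:F. ✗
4: successors {6, 8}; not p and q there: 6:F, 8:F. ✗
5: successors {2, 5, 6}; not p and q there: 2:F, 5:F, 6:F. ✗
6: successors {4, 7}; not p and q there: 4:T, 7:F. ✗
7: successors {1}; not p and q there: 1:F. ✗
8: successors {5}; not p and q there: 5:F. ✗
Satisfying worlds: {2}.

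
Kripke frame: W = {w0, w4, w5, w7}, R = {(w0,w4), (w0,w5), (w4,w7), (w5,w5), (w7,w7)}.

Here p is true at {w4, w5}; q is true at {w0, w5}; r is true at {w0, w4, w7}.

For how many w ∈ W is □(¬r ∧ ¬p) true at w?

0

w0: successors {w4, w5}; ¬r ∧ ¬p there: w4:F, w5:F. ✗
w4: successors {w7}; ¬r ∧ ¬p there: w7:F. ✗
w5: successors {w5}; ¬r ∧ ¬p there: w5:F. ✗
w7: successors {w7}; ¬r ∧ ¬p there: w7:F. ✗
Satisfying worlds: ∅.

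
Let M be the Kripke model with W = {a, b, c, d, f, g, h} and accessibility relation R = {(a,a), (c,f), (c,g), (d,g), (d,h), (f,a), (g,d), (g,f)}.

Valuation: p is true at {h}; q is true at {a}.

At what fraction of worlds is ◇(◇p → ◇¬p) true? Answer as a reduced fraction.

5/7

a: successors {a}; ◇p → ◇¬p there: a:T. ✓
b: no successors, so ◇(◇p → ◇¬p) fails. ✗
c: successors {f, g}; ◇p → ◇¬p there: f:T, g:T. ✓
d: successors {g, h}; ◇p → ◇¬p there: g:T, h:T. ✓
f: successors {a}; ◇p → ◇¬p there: a:T. ✓
g: successors {d, f}; ◇p → ◇¬p there: d:T, f:T. ✓
h: no successors, so ◇(◇p → ◇¬p) fails. ✗
That's 5 of 7 worlds, so 5/7.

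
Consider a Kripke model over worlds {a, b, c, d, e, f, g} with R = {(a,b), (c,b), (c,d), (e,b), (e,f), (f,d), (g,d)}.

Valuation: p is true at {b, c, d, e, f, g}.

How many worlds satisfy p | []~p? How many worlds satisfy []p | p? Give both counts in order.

6 and 7

For p | []~p:
a: p is F, []~p is F. ✗
b: p is T, []~p is T. ✓
c: p is T, []~p is F. ✓
d: p is T, []~p is T. ✓
e: p is T, []~p is F. ✓
f: p is T, []~p is F. ✓
g: p is T, []~p is F. ✓
— 6 worlds.
For []p | p:
a: []p is T, p is F. ✓
b: []p is T, p is T. ✓
c: []p is T, p is T. ✓
d: []p is T, p is T. ✓
e: []p is T, p is T. ✓
f: []p is T, p is T. ✓
g: []p is T, p is T. ✓
— 7 worlds.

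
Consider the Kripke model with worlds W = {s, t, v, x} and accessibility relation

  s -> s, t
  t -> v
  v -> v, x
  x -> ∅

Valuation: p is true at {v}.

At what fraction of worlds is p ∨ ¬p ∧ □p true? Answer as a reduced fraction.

s: p is F, ¬p ∧ □p is F. ✗
t: p is F, ¬p ∧ □p is T. ✓
v: p is T, ¬p ∧ □p is F. ✓
x: p is F, ¬p ∧ □p is T. ✓
That's 3 of 4 worlds, so 3/4.

3/4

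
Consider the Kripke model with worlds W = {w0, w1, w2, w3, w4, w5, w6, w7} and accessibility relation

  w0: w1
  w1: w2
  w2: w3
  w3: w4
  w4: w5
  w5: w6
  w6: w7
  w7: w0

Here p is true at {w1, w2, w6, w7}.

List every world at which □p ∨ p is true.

w0: □p is T, p is F. ✓
w1: □p is T, p is T. ✓
w2: □p is F, p is T. ✓
w3: □p is F, p is F. ✗
w4: □p is F, p is F. ✗
w5: □p is T, p is F. ✓
w6: □p is T, p is T. ✓
w7: □p is F, p is T. ✓

{w0, w1, w2, w5, w6, w7}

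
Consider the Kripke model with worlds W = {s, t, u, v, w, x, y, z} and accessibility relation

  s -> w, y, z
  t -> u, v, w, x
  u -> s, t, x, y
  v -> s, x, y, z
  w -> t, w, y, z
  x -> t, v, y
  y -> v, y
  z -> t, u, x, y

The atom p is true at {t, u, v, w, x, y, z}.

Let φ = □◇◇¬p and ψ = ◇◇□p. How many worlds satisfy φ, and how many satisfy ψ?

For □◇◇¬p:
s: successors {w, y, z}; ◇◇¬p there: w:F, y:T, z:T. ✗
t: successors {u, v, w, x}; ◇◇¬p there: u:F, v:F, w:F, x:T. ✗
u: successors {s, t, x, y}; ◇◇¬p there: s:F, t:T, x:T, y:T. ✗
v: successors {s, x, y, z}; ◇◇¬p there: s:F, x:T, y:T, z:T. ✗
w: successors {t, w, y, z}; ◇◇¬p there: t:T, w:F, y:T, z:T. ✗
x: successors {t, v, y}; ◇◇¬p there: t:T, v:F, y:T. ✗
y: successors {v, y}; ◇◇¬p there: v:F, y:T. ✗
z: successors {t, u, x, y}; ◇◇¬p there: t:T, u:F, x:T, y:T. ✗
— 0 worlds.
For ◇◇□p:
s: successors {w, y, z}; ◇□p there: w:T, y:T, z:T. ✓
t: successors {u, v, w, x}; ◇□p there: u:T, v:T, w:T, x:T. ✓
u: successors {s, t, x, y}; ◇□p there: s:T, t:T, x:T, y:T. ✓
v: successors {s, x, y, z}; ◇□p there: s:T, x:T, y:T, z:T. ✓
w: successors {t, w, y, z}; ◇□p there: t:T, w:T, y:T, z:T. ✓
x: successors {t, v, y}; ◇□p there: t:T, v:T, y:T. ✓
y: successors {v, y}; ◇□p there: v:T, y:T. ✓
z: successors {t, u, x, y}; ◇□p there: t:T, u:T, x:T, y:T. ✓
— 8 worlds.

0 and 8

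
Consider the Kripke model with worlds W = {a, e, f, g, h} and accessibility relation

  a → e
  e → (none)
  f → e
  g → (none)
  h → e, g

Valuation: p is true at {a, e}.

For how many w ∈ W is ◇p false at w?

2

a: successors {e}; p there: e:T. ✓
e: no successors, so ◇p fails. ✗
f: successors {e}; p there: e:T. ✓
g: no successors, so ◇p fails. ✗
h: successors {e, g}; p there: e:T, g:F. ✓
Satisfying worlds: {a, f, h}.
So ◇p fails at the other 2 worlds.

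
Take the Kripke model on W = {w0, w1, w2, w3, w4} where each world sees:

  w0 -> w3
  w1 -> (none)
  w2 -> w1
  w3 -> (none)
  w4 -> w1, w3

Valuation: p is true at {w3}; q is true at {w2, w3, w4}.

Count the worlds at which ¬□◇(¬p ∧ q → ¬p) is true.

w0: □◇(¬p ∧ q → ¬p) is F. ✓
w1: □◇(¬p ∧ q → ¬p) is T. ✗
w2: □◇(¬p ∧ q → ¬p) is F. ✓
w3: □◇(¬p ∧ q → ¬p) is T. ✗
w4: □◇(¬p ∧ q → ¬p) is F. ✓
Satisfying worlds: {w0, w2, w4}.

3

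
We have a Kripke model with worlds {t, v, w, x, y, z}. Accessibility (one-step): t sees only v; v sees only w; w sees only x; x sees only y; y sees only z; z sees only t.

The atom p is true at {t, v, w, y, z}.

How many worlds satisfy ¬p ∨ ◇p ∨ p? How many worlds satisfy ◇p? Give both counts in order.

6 and 5

For ¬p ∨ ◇p ∨ p:
t: ¬p ∨ ◇p is T, p is T. ✓
v: ¬p ∨ ◇p is T, p is T. ✓
w: ¬p ∨ ◇p is F, p is T. ✓
x: ¬p ∨ ◇p is T, p is F. ✓
y: ¬p ∨ ◇p is T, p is T. ✓
z: ¬p ∨ ◇p is T, p is T. ✓
— 6 worlds.
For ◇p:
t: successors {v}; p there: v:T. ✓
v: successors {w}; p there: w:T. ✓
w: successors {x}; p there: x:F. ✗
x: successors {y}; p there: y:T. ✓
y: successors {z}; p there: z:T. ✓
z: successors {t}; p there: t:T. ✓
— 5 worlds.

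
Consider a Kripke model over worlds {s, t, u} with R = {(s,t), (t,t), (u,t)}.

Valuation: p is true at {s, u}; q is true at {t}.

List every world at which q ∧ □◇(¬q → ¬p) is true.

s: q is F, □◇(¬q → ¬p) is T. ✗
t: q is T, □◇(¬q → ¬p) is T. ✓
u: q is F, □◇(¬q → ¬p) is T. ✗

{t}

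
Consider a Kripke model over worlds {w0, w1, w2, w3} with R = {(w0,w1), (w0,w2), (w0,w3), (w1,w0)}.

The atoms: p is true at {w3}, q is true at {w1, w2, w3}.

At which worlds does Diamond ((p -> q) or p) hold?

w0: successors {w1, w2, w3}; (p -> q) or p there: w1:T, w2:T, w3:T. ✓
w1: successors {w0}; (p -> q) or p there: w0:T. ✓
w2: no successors, so Diamond ((p -> q) or p) fails. ✗
w3: no successors, so Diamond ((p -> q) or p) fails. ✗

{w0, w1}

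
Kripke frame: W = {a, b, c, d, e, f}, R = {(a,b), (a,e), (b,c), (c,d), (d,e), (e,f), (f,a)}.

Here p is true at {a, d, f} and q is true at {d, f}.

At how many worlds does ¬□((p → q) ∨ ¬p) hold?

1

a: □((p → q) ∨ ¬p) is T. ✗
b: □((p → q) ∨ ¬p) is T. ✗
c: □((p → q) ∨ ¬p) is T. ✗
d: □((p → q) ∨ ¬p) is T. ✗
e: □((p → q) ∨ ¬p) is T. ✗
f: □((p → q) ∨ ¬p) is F. ✓
Satisfying worlds: {f}.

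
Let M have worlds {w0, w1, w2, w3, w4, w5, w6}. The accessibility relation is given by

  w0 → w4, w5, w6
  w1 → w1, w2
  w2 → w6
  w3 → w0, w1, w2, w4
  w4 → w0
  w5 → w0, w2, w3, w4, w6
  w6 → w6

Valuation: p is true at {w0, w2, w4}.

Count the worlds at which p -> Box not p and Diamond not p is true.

5

w0: p is T, Box not p and Diamond not p is F. ✗
w1: p is F, Box not p and Diamond not p is F. ✓
w2: p is T, Box not p and Diamond not p is T. ✓
w3: p is F, Box not p and Diamond not p is F. ✓
w4: p is T, Box not p and Diamond not p is F. ✗
w5: p is F, Box not p and Diamond not p is F. ✓
w6: p is F, Box not p and Diamond not p is T. ✓
Satisfying worlds: {w1, w2, w3, w5, w6}.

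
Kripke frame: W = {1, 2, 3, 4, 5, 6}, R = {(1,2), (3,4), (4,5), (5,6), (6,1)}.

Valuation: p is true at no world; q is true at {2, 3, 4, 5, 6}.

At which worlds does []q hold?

1: successors {2}; q there: 2:T. ✓
2: no successors, so []q holds vacuously. ✓
3: successors {4}; q there: 4:T. ✓
4: successors {5}; q there: 5:T. ✓
5: successors {6}; q there: 6:T. ✓
6: successors {1}; q there: 1:F. ✗

{1, 2, 3, 4, 5}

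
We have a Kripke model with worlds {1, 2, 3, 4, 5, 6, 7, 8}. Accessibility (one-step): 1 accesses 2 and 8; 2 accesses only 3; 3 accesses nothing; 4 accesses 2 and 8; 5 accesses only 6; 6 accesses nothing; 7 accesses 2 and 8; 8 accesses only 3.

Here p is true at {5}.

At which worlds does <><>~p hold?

{1, 4, 7}

1: successors {2, 8}; <>~p there: 2:T, 8:T. ✓
2: successors {3}; <>~p there: 3:F. ✗
3: no successors, so <><>~p fails. ✗
4: successors {2, 8}; <>~p there: 2:T, 8:T. ✓
5: successors {6}; <>~p there: 6:F. ✗
6: no successors, so <><>~p fails. ✗
7: successors {2, 8}; <>~p there: 2:T, 8:T. ✓
8: successors {3}; <>~p there: 3:F. ✗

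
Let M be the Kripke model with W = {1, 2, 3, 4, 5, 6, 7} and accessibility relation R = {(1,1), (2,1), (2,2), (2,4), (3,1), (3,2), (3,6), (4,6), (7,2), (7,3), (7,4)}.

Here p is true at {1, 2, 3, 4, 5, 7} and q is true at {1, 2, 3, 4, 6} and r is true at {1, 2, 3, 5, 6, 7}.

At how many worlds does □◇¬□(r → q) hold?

1: successors {1}; ◇¬□(r → q) there: 1:F. ✗
2: successors {1, 2, 4}; ◇¬□(r → q) there: 1:F, 2:F, 4:F. ✗
3: successors {1, 2, 6}; ◇¬□(r → q) there: 1:F, 2:F, 6:F. ✗
4: successors {6}; ◇¬□(r → q) there: 6:F. ✗
5: no successors, so □◇¬□(r → q) holds vacuously. ✓
6: no successors, so □◇¬□(r → q) holds vacuously. ✓
7: successors {2, 3, 4}; ◇¬□(r → q) there: 2:F, 3:F, 4:F. ✗
Satisfying worlds: {5, 6}.

2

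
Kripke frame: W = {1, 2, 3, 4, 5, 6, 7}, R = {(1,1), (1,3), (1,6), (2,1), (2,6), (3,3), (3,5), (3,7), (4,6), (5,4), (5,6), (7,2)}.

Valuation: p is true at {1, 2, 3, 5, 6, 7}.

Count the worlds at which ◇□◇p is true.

1: successors {1, 3, 6}; □◇p there: 1:F, 3:T, 6:T. ✓
2: successors {1, 6}; □◇p there: 1:F, 6:T. ✓
3: successors {3, 5, 7}; □◇p there: 3:T, 5:F, 7:T. ✓
4: successors {6}; □◇p there: 6:T. ✓
5: successors {4, 6}; □◇p there: 4:F, 6:T. ✓
6: no successors, so ◇□◇p fails. ✗
7: successors {2}; □◇p there: 2:F. ✗
Satisfying worlds: {1, 2, 3, 4, 5}.

5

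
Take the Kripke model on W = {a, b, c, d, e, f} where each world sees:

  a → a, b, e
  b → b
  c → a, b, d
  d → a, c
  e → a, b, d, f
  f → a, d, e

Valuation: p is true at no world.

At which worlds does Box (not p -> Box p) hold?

∅

a: successors {a, b, e}; not p -> Box p there: a:F, b:F, e:F. ✗
b: successors {b}; not p -> Box p there: b:F. ✗
c: successors {a, b, d}; not p -> Box p there: a:F, b:F, d:F. ✗
d: successors {a, c}; not p -> Box p there: a:F, c:F. ✗
e: successors {a, b, d, f}; not p -> Box p there: a:F, b:F, d:F, f:F. ✗
f: successors {a, d, e}; not p -> Box p there: a:F, d:F, e:F. ✗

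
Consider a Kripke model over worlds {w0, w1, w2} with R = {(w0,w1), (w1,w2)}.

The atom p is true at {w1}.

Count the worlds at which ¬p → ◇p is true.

2

w0: ¬p is T, ◇p is T. ✓
w1: ¬p is F, ◇p is F. ✓
w2: ¬p is T, ◇p is F. ✗
Satisfying worlds: {w0, w1}.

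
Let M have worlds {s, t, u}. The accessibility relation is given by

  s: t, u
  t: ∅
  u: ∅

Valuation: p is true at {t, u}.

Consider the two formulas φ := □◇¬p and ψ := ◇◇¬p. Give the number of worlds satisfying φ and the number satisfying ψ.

For □◇¬p:
s: successors {t, u}; ◇¬p there: t:F, u:F. ✗
t: no successors, so □◇¬p holds vacuously. ✓
u: no successors, so □◇¬p holds vacuously. ✓
— 2 worlds.
For ◇◇¬p:
s: successors {t, u}; ◇¬p there: t:F, u:F. ✗
t: no successors, so ◇◇¬p fails. ✗
u: no successors, so ◇◇¬p fails. ✗
— 0 worlds.

2 and 0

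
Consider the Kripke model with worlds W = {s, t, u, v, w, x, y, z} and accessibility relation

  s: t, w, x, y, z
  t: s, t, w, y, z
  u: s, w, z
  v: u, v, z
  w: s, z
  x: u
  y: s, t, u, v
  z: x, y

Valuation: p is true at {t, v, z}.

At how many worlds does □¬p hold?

2

s: successors {t, w, x, y, z}; ¬p there: t:F, w:T, x:T, y:T, z:F. ✗
t: successors {s, t, w, y, z}; ¬p there: s:T, t:F, w:T, y:T, z:F. ✗
u: successors {s, w, z}; ¬p there: s:T, w:T, z:F. ✗
v: successors {u, v, z}; ¬p there: u:T, v:F, z:F. ✗
w: successors {s, z}; ¬p there: s:T, z:F. ✗
x: successors {u}; ¬p there: u:T. ✓
y: successors {s, t, u, v}; ¬p there: s:T, t:F, u:T, v:F. ✗
z: successors {x, y}; ¬p there: x:T, y:T. ✓
Satisfying worlds: {x, z}.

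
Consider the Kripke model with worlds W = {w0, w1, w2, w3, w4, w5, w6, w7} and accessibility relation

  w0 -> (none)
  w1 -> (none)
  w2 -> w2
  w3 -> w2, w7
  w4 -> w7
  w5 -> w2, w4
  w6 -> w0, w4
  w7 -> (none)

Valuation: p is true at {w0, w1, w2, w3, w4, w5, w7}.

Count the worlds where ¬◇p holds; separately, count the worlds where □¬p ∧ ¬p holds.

3 and 0

For ¬◇p:
w0: ◇p is F. ✓
w1: ◇p is F. ✓
w2: ◇p is T. ✗
w3: ◇p is T. ✗
w4: ◇p is T. ✗
w5: ◇p is T. ✗
w6: ◇p is T. ✗
w7: ◇p is F. ✓
— 3 worlds.
For □¬p ∧ ¬p:
w0: □¬p is T, ¬p is F. ✗
w1: □¬p is T, ¬p is F. ✗
w2: □¬p is F, ¬p is F. ✗
w3: □¬p is F, ¬p is F. ✗
w4: □¬p is F, ¬p is F. ✗
w5: □¬p is F, ¬p is F. ✗
w6: □¬p is F, ¬p is T. ✗
w7: □¬p is T, ¬p is F. ✗
— 0 worlds.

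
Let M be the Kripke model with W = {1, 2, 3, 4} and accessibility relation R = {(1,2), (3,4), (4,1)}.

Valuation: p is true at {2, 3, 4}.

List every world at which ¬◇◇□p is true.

{1, 2}

1: ◇◇□p is F. ✓
2: ◇◇□p is F. ✓
3: ◇◇□p is T. ✗
4: ◇◇□p is T. ✗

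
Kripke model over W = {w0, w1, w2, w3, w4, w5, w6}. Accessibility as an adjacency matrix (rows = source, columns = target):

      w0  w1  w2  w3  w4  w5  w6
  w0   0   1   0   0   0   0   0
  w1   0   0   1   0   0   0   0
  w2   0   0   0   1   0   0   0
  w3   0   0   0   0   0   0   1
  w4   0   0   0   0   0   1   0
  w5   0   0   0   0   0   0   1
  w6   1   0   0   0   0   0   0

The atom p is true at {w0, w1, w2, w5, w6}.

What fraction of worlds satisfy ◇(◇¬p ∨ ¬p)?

2/7

w0: successors {w1}; ◇¬p ∨ ¬p there: w1:F. ✗
w1: successors {w2}; ◇¬p ∨ ¬p there: w2:T. ✓
w2: successors {w3}; ◇¬p ∨ ¬p there: w3:T. ✓
w3: successors {w6}; ◇¬p ∨ ¬p there: w6:F. ✗
w4: successors {w5}; ◇¬p ∨ ¬p there: w5:F. ✗
w5: successors {w6}; ◇¬p ∨ ¬p there: w6:F. ✗
w6: successors {w0}; ◇¬p ∨ ¬p there: w0:F. ✗
That's 2 of 7 worlds, so 2/7.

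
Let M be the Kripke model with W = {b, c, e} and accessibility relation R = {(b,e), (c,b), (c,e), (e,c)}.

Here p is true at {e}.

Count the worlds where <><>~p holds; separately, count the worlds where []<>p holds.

For <><>~p:
b: successors {e}; <>~p there: e:T. ✓
c: successors {b, e}; <>~p there: b:F, e:T. ✓
e: successors {c}; <>~p there: c:T. ✓
— 3 worlds.
For []<>p:
b: successors {e}; <>p there: e:F. ✗
c: successors {b, e}; <>p there: b:T, e:F. ✗
e: successors {c}; <>p there: c:T. ✓
— 1 world.

3 and 1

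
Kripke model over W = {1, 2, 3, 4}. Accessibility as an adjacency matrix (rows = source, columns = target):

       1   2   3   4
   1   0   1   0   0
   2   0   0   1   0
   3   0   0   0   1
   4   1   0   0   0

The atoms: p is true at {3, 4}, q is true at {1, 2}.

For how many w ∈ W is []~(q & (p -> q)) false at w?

2

1: successors {2}; ~(q & (p -> q)) there: 2:F. ✗
2: successors {3}; ~(q & (p -> q)) there: 3:T. ✓
3: successors {4}; ~(q & (p -> q)) there: 4:T. ✓
4: successors {1}; ~(q & (p -> q)) there: 1:F. ✗
Satisfying worlds: {2, 3}.
So []~(q & (p -> q)) fails at the other 2 worlds.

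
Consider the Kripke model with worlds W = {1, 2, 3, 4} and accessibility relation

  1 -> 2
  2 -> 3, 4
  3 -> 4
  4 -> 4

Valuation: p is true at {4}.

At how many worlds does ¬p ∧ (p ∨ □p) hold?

1

1: ¬p is T, p ∨ □p is F. ✗
2: ¬p is T, p ∨ □p is F. ✗
3: ¬p is T, p ∨ □p is T. ✓
4: ¬p is F, p ∨ □p is T. ✗
Satisfying worlds: {3}.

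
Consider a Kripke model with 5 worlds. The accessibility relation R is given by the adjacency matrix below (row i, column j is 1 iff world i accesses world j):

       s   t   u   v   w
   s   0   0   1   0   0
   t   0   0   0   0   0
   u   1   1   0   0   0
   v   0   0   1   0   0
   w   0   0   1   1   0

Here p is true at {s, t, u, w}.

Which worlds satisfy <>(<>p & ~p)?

s: successors {u}; <>p & ~p there: u:F. ✗
t: no successors, so <>(<>p & ~p) fails. ✗
u: successors {s, t}; <>p & ~p there: s:F, t:F. ✗
v: successors {u}; <>p & ~p there: u:F. ✗
w: successors {u, v}; <>p & ~p there: u:F, v:T. ✓

{w}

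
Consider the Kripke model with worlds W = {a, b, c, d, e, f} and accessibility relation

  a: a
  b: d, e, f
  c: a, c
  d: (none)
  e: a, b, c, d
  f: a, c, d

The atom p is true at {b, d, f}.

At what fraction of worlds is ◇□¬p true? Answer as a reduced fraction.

5/6

a: successors {a}; □¬p there: a:T. ✓
b: successors {d, e, f}; □¬p there: d:T, e:F, f:F. ✓
c: successors {a, c}; □¬p there: a:T, c:T. ✓
d: no successors, so ◇□¬p fails. ✗
e: successors {a, b, c, d}; □¬p there: a:T, b:F, c:T, d:T. ✓
f: successors {a, c, d}; □¬p there: a:T, c:T, d:T. ✓
That's 5 of 6 worlds, so 5/6.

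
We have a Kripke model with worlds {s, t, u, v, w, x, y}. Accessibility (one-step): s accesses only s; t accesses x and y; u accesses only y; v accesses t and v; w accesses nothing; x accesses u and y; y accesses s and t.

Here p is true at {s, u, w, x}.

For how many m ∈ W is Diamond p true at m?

s: successors {s}; p there: s:T. ✓
t: successors {x, y}; p there: x:T, y:F. ✓
u: successors {y}; p there: y:F. ✗
v: successors {t, v}; p there: t:F, v:F. ✗
w: no successors, so Diamond p fails. ✗
x: successors {u, y}; p there: u:T, y:F. ✓
y: successors {s, t}; p there: s:T, t:F. ✓
Satisfying worlds: {s, t, x, y}.

4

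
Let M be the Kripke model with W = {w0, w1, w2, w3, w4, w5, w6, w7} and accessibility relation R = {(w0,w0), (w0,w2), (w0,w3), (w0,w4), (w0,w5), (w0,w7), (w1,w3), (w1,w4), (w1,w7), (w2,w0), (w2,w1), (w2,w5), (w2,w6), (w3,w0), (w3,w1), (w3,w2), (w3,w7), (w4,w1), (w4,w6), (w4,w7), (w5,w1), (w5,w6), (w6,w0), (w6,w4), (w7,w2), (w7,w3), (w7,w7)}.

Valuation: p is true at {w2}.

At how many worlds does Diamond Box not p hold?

8

w0: successors {w0, w2, w3, w4, w5, w7}; Box not p there: w0:F, w2:T, w3:F, w4:T, w5:T, w7:F. ✓
w1: successors {w3, w4, w7}; Box not p there: w3:F, w4:T, w7:F. ✓
w2: successors {w0, w1, w5, w6}; Box not p there: w0:F, w1:T, w5:T, w6:T. ✓
w3: successors {w0, w1, w2, w7}; Box not p there: w0:F, w1:T, w2:T, w7:F. ✓
w4: successors {w1, w6, w7}; Box not p there: w1:T, w6:T, w7:F. ✓
w5: successors {w1, w6}; Box not p there: w1:T, w6:T. ✓
w6: successors {w0, w4}; Box not p there: w0:F, w4:T. ✓
w7: successors {w2, w3, w7}; Box not p there: w2:T, w3:F, w7:F. ✓
Satisfying worlds: {w0, w1, w2, w3, w4, w5, w6, w7}.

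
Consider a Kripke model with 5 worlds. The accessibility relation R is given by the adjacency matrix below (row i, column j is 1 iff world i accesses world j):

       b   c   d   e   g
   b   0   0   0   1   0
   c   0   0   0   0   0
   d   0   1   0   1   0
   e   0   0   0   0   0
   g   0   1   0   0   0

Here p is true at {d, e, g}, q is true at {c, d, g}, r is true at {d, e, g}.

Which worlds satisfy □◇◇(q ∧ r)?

b: successors {e}; ◇◇(q ∧ r) there: e:F. ✗
c: no successors, so □◇◇(q ∧ r) holds vacuously. ✓
d: successors {c, e}; ◇◇(q ∧ r) there: c:F, e:F. ✗
e: no successors, so □◇◇(q ∧ r) holds vacuously. ✓
g: successors {c}; ◇◇(q ∧ r) there: c:F. ✗

{c, e}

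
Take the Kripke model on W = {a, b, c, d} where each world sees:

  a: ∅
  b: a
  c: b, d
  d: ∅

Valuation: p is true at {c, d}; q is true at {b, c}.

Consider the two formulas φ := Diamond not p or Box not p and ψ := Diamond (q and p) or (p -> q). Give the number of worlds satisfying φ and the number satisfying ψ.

For Diamond not p or Box not p:
a: Diamond not p is F, Box not p is T. ✓
b: Diamond not p is T, Box not p is T. ✓
c: Diamond not p is T, Box not p is F. ✓
d: Diamond not p is F, Box not p is T. ✓
— 4 worlds.
For Diamond (q and p) or (p -> q):
a: Diamond (q and p) is F, p -> q is T. ✓
b: Diamond (q and p) is F, p -> q is T. ✓
c: Diamond (q and p) is F, p -> q is T. ✓
d: Diamond (q and p) is F, p -> q is F. ✗
— 3 worlds.

4 and 3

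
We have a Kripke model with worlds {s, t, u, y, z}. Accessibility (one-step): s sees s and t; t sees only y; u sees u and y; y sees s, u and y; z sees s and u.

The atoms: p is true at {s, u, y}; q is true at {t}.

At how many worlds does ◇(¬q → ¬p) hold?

s: successors {s, t}; ¬q → ¬p there: s:F, t:T. ✓
t: successors {y}; ¬q → ¬p there: y:F. ✗
u: successors {u, y}; ¬q → ¬p there: u:F, y:F. ✗
y: successors {s, u, y}; ¬q → ¬p there: s:F, u:F, y:F. ✗
z: successors {s, u}; ¬q → ¬p there: s:F, u:F. ✗
Satisfying worlds: {s}.

1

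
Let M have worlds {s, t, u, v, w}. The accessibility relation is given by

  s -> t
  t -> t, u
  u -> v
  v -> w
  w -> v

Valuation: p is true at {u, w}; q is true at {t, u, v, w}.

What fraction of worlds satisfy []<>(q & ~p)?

3/5

s: successors {t}; <>(q & ~p) there: t:T. ✓
t: successors {t, u}; <>(q & ~p) there: t:T, u:T. ✓
u: successors {v}; <>(q & ~p) there: v:F. ✗
v: successors {w}; <>(q & ~p) there: w:T. ✓
w: successors {v}; <>(q & ~p) there: v:F. ✗
That's 3 of 5 worlds, so 3/5.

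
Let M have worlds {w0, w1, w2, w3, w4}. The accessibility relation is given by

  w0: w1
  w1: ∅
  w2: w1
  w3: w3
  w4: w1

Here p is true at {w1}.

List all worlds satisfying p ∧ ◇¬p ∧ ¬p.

∅

w0: p is F, ◇¬p ∧ ¬p is F. ✗
w1: p is T, ◇¬p ∧ ¬p is F. ✗
w2: p is F, ◇¬p ∧ ¬p is F. ✗
w3: p is F, ◇¬p ∧ ¬p is T. ✗
w4: p is F, ◇¬p ∧ ¬p is F. ✗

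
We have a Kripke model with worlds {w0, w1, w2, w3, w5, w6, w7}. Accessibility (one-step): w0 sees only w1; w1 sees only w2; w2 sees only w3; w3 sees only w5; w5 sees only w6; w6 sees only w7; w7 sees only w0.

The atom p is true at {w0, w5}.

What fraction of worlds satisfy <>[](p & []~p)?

2/7

w0: successors {w1}; [](p & []~p) there: w1:F. ✗
w1: successors {w2}; [](p & []~p) there: w2:F. ✗
w2: successors {w3}; [](p & []~p) there: w3:T. ✓
w3: successors {w5}; [](p & []~p) there: w5:F. ✗
w5: successors {w6}; [](p & []~p) there: w6:F. ✗
w6: successors {w7}; [](p & []~p) there: w7:T. ✓
w7: successors {w0}; [](p & []~p) there: w0:F. ✗
That's 2 of 7 worlds, so 2/7.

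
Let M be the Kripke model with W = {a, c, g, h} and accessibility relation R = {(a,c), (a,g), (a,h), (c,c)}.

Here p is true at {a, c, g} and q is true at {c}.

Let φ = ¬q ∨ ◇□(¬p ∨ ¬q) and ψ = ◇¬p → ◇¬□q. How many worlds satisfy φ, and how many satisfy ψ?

For ¬q ∨ ◇□(¬p ∨ ¬q):
a: ¬q is T, ◇□(¬p ∨ ¬q) is T. ✓
c: ¬q is F, ◇□(¬p ∨ ¬q) is F. ✗
g: ¬q is T, ◇□(¬p ∨ ¬q) is F. ✓
h: ¬q is T, ◇□(¬p ∨ ¬q) is F. ✓
— 3 worlds.
For ◇¬p → ◇¬□q:
a: ◇¬p is T, ◇¬□q is F. ✗
c: ◇¬p is F, ◇¬□q is F. ✓
g: ◇¬p is F, ◇¬□q is F. ✓
h: ◇¬p is F, ◇¬□q is F. ✓
— 3 worlds.

3 and 3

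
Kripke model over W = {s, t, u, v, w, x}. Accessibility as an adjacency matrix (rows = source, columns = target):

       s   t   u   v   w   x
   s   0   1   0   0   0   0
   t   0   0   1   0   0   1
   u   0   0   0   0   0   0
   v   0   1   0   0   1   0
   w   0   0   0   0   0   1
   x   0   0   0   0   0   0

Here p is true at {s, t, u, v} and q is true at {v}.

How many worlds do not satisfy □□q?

2

s: successors {t}; □q there: t:F. ✗
t: successors {u, x}; □q there: u:T, x:T. ✓
u: no successors, so □□q holds vacuously. ✓
v: successors {t, w}; □q there: t:F, w:F. ✗
w: successors {x}; □q there: x:T. ✓
x: no successors, so □□q holds vacuously. ✓
Satisfying worlds: {t, u, w, x}.
So □□q fails at the other 2 worlds.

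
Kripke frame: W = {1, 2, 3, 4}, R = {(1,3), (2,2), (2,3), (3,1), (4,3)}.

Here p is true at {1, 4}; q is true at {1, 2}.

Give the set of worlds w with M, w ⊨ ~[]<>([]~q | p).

{2, 3}

1: []<>([]~q | p) is T. ✗
2: []<>([]~q | p) is F. ✓
3: []<>([]~q | p) is F. ✓
4: []<>([]~q | p) is T. ✗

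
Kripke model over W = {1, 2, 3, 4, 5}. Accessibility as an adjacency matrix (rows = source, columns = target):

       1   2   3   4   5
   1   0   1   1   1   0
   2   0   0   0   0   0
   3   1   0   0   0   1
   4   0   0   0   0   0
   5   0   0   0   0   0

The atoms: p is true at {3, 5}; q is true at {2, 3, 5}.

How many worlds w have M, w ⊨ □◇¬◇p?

3

1: successors {2, 3, 4}; ◇¬◇p there: 2:F, 3:T, 4:F. ✗
2: no successors, so □◇¬◇p holds vacuously. ✓
3: successors {1, 5}; ◇¬◇p there: 1:T, 5:F. ✗
4: no successors, so □◇¬◇p holds vacuously. ✓
5: no successors, so □◇¬◇p holds vacuously. ✓
Satisfying worlds: {2, 4, 5}.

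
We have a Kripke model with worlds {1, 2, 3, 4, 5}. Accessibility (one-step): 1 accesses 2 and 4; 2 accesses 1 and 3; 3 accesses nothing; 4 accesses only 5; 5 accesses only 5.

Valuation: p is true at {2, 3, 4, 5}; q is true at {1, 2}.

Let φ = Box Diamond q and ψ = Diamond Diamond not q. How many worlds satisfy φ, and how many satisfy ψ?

For Box Diamond q:
1: successors {2, 4}; Diamond q there: 2:T, 4:F. ✗
2: successors {1, 3}; Diamond q there: 1:T, 3:F. ✗
3: no successors, so Box Diamond q holds vacuously. ✓
4: successors {5}; Diamond q there: 5:F. ✗
5: successors {5}; Diamond q there: 5:F. ✗
— 1 world.
For Diamond Diamond not q:
1: successors {2, 4}; Diamond not q there: 2:T, 4:T. ✓
2: successors {1, 3}; Diamond not q there: 1:T, 3:F. ✓
3: no successors, so Diamond Diamond not q fails. ✗
4: successors {5}; Diamond not q there: 5:T. ✓
5: successors {5}; Diamond not q there: 5:T. ✓
— 4 worlds.

1 and 4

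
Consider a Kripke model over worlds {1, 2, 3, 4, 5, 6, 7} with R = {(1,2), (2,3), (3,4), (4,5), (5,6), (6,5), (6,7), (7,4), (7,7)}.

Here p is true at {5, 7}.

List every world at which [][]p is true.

1: successors {2}; []p there: 2:F. ✗
2: successors {3}; []p there: 3:F. ✗
3: successors {4}; []p there: 4:T. ✓
4: successors {5}; []p there: 5:F. ✗
5: successors {6}; []p there: 6:T. ✓
6: successors {5, 7}; []p there: 5:F, 7:F. ✗
7: successors {4, 7}; []p there: 4:T, 7:F. ✗

{3, 5}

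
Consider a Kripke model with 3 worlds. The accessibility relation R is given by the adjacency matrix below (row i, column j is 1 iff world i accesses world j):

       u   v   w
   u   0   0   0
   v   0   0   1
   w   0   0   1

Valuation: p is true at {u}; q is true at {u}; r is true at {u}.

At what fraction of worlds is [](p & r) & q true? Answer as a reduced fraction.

1/3

u: [](p & r) is T, q is T. ✓
v: [](p & r) is F, q is F. ✗
w: [](p & r) is F, q is F. ✗
That's 1 of 3 worlds, so 1/3.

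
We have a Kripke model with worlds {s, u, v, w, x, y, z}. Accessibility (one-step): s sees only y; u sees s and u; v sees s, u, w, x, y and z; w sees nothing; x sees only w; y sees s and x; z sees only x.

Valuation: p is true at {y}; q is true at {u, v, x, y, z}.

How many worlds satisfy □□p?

2

s: successors {y}; □p there: y:F. ✗
u: successors {s, u}; □p there: s:T, u:F. ✗
v: successors {s, u, w, x, y, z}; □p there: s:T, u:F, w:T, x:F, y:F, z:F. ✗
w: no successors, so □□p holds vacuously. ✓
x: successors {w}; □p there: w:T. ✓
y: successors {s, x}; □p there: s:T, x:F. ✗
z: successors {x}; □p there: x:F. ✗
Satisfying worlds: {w, x}.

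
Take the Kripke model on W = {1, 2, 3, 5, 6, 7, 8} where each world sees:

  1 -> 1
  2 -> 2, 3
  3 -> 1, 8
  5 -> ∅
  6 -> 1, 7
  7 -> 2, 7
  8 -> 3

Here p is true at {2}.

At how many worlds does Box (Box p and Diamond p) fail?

6

1: successors {1}; Box p and Diamond p there: 1:F. ✗
2: successors {2, 3}; Box p and Diamond p there: 2:F, 3:F. ✗
3: successors {1, 8}; Box p and Diamond p there: 1:F, 8:F. ✗
5: no successors, so Box (Box p and Diamond p) holds vacuously. ✓
6: successors {1, 7}; Box p and Diamond p there: 1:F, 7:F. ✗
7: successors {2, 7}; Box p and Diamond p there: 2:F, 7:F. ✗
8: successors {3}; Box p and Diamond p there: 3:F. ✗
Satisfying worlds: {5}.
So Box (Box p and Diamond p) fails at the other 6 worlds.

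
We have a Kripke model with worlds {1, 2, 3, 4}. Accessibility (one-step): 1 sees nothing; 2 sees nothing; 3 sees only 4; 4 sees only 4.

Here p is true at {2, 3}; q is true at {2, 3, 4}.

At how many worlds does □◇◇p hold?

2

1: no successors, so □◇◇p holds vacuously. ✓
2: no successors, so □◇◇p holds vacuously. ✓
3: successors {4}; ◇◇p there: 4:F. ✗
4: successors {4}; ◇◇p there: 4:F. ✗
Satisfying worlds: {1, 2}.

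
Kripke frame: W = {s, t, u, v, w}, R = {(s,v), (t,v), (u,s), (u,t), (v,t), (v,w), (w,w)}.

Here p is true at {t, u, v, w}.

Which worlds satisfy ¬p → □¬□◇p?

s: ¬p is T, □¬□◇p is F. ✗
t: ¬p is F, □¬□◇p is F. ✓
u: ¬p is F, □¬□◇p is F. ✓
v: ¬p is F, □¬□◇p is F. ✓
w: ¬p is F, □¬□◇p is F. ✓

{t, u, v, w}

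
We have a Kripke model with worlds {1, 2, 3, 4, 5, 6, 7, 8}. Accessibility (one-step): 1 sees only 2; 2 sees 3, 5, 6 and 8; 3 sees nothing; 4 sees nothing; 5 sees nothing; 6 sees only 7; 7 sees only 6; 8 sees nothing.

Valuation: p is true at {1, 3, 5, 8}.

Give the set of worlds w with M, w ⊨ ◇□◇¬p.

{2, 6, 7}

1: successors {2}; □◇¬p there: 2:F. ✗
2: successors {3, 5, 6, 8}; □◇¬p there: 3:T, 5:T, 6:T, 8:T. ✓
3: no successors, so ◇□◇¬p fails. ✗
4: no successors, so ◇□◇¬p fails. ✗
5: no successors, so ◇□◇¬p fails. ✗
6: successors {7}; □◇¬p there: 7:T. ✓
7: successors {6}; □◇¬p there: 6:T. ✓
8: no successors, so ◇□◇¬p fails. ✗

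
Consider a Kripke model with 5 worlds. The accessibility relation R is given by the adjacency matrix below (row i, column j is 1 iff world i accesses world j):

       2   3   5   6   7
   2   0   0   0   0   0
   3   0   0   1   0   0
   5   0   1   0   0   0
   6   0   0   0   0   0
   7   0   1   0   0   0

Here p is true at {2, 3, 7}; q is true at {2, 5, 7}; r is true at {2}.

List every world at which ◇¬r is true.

{3, 5, 7}

2: no successors, so ◇¬r fails. ✗
3: successors {5}; ¬r there: 5:T. ✓
5: successors {3}; ¬r there: 3:T. ✓
6: no successors, so ◇¬r fails. ✗
7: successors {3}; ¬r there: 3:T. ✓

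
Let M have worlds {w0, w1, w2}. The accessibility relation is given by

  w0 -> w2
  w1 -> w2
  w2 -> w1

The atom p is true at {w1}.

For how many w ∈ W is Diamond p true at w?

1

w0: successors {w2}; p there: w2:F. ✗
w1: successors {w2}; p there: w2:F. ✗
w2: successors {w1}; p there: w1:T. ✓
Satisfying worlds: {w2}.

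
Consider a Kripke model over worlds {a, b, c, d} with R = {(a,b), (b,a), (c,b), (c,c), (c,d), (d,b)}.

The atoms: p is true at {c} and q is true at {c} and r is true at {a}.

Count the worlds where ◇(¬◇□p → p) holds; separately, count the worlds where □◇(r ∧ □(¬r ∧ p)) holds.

For ◇(¬◇□p → p):
a: successors {b}; ¬◇□p → p there: b:F. ✗
b: successors {a}; ¬◇□p → p there: a:F. ✗
c: successors {b, c, d}; ¬◇□p → p there: b:F, c:T, d:F. ✓
d: successors {b}; ¬◇□p → p there: b:F. ✗
— 1 world.
For □◇(r ∧ □(¬r ∧ p)):
a: successors {b}; ◇(r ∧ □(¬r ∧ p)) there: b:F. ✗
b: successors {a}; ◇(r ∧ □(¬r ∧ p)) there: a:F. ✗
c: successors {b, c, d}; ◇(r ∧ □(¬r ∧ p)) there: b:F, c:F, d:F. ✗
d: successors {b}; ◇(r ∧ □(¬r ∧ p)) there: b:F. ✗
— 0 worlds.

1 and 0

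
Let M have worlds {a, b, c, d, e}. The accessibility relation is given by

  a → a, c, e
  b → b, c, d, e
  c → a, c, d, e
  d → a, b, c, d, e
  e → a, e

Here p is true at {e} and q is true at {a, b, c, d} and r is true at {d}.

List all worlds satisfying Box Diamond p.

{a, b, c, d, e}

a: successors {a, c, e}; Diamond p there: a:T, c:T, e:T. ✓
b: successors {b, c, d, e}; Diamond p there: b:T, c:T, d:T, e:T. ✓
c: successors {a, c, d, e}; Diamond p there: a:T, c:T, d:T, e:T. ✓
d: successors {a, b, c, d, e}; Diamond p there: a:T, b:T, c:T, d:T, e:T. ✓
e: successors {a, e}; Diamond p there: a:T, e:T. ✓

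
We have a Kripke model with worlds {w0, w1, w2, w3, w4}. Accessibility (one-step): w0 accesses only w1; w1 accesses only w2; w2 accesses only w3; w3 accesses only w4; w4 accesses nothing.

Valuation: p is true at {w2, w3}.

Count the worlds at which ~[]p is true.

2

w0: []p is F. ✓
w1: []p is T. ✗
w2: []p is T. ✗
w3: []p is F. ✓
w4: []p is T. ✗
Satisfying worlds: {w0, w3}.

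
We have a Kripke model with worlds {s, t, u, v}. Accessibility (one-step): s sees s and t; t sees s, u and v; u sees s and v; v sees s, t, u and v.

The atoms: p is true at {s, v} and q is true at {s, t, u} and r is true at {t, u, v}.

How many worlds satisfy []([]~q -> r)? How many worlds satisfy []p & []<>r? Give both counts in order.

4 and 1

For []([]~q -> r):
s: successors {s, t}; []~q -> r there: s:T, t:T. ✓
t: successors {s, u, v}; []~q -> r there: s:T, u:T, v:T. ✓
u: successors {s, v}; []~q -> r there: s:T, v:T. ✓
v: successors {s, t, u, v}; []~q -> r there: s:T, t:T, u:T, v:T. ✓
— 4 worlds.
For []p & []<>r:
s: []p is F, []<>r is T. ✗
t: []p is F, []<>r is T. ✗
u: []p is T, []<>r is T. ✓
v: []p is F, []<>r is T. ✗
— 1 world.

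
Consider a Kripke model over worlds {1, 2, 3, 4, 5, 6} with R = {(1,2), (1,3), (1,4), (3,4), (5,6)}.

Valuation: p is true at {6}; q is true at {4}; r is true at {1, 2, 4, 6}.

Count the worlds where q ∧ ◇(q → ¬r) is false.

6

1: q is F, ◇(q → ¬r) is T. ✗
2: q is F, ◇(q → ¬r) is F. ✗
3: q is F, ◇(q → ¬r) is F. ✗
4: q is T, ◇(q → ¬r) is F. ✗
5: q is F, ◇(q → ¬r) is T. ✗
6: q is F, ◇(q → ¬r) is F. ✗
Satisfying worlds: ∅.
So q ∧ ◇(q → ¬r) fails at the other 6 worlds.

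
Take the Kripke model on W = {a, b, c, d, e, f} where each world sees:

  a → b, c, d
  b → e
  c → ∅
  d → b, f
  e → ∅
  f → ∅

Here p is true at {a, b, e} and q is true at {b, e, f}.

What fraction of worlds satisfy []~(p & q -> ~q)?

a: successors {b, c, d}; ~(p & q -> ~q) there: b:T, c:F, d:F. ✗
b: successors {e}; ~(p & q -> ~q) there: e:T. ✓
c: no successors, so []~(p & q -> ~q) holds vacuously. ✓
d: successors {b, f}; ~(p & q -> ~q) there: b:T, f:F. ✗
e: no successors, so []~(p & q -> ~q) holds vacuously. ✓
f: no successors, so []~(p & q -> ~q) holds vacuously. ✓
That's 4 of 6 worlds, so 4/6 = 2/3.

2/3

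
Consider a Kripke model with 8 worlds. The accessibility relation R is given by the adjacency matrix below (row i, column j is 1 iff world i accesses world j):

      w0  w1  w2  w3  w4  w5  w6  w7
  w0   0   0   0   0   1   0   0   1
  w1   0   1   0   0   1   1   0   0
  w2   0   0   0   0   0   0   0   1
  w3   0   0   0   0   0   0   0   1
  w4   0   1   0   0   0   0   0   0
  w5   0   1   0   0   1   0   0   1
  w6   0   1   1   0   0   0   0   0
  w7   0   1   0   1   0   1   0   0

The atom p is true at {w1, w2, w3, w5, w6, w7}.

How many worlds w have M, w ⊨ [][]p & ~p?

w0: [][]p is T, ~p is T. ✓
w1: [][]p is F, ~p is F. ✗
w2: [][]p is T, ~p is F. ✗
w3: [][]p is T, ~p is F. ✗
w4: [][]p is F, ~p is T. ✗
w5: [][]p is F, ~p is F. ✗
w6: [][]p is F, ~p is F. ✗
w7: [][]p is F, ~p is F. ✗
Satisfying worlds: {w0}.

1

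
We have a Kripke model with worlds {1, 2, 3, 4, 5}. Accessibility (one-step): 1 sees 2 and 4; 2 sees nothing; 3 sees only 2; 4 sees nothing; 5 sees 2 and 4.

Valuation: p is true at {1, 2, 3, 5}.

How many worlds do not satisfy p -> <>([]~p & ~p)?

2

1: p is T, <>([]~p & ~p) is T. ✓
2: p is T, <>([]~p & ~p) is F. ✗
3: p is T, <>([]~p & ~p) is F. ✗
4: p is F, <>([]~p & ~p) is F. ✓
5: p is T, <>([]~p & ~p) is T. ✓
Satisfying worlds: {1, 4, 5}.
So p -> <>([]~p & ~p) fails at the other 2 worlds.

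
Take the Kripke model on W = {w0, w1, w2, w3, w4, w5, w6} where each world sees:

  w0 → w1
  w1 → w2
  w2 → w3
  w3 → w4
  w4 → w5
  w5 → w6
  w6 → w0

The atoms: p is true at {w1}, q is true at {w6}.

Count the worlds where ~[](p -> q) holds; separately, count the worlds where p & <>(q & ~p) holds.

1 and 0

For ~[](p -> q):
w0: [](p -> q) is F. ✓
w1: [](p -> q) is T. ✗
w2: [](p -> q) is T. ✗
w3: [](p -> q) is T. ✗
w4: [](p -> q) is T. ✗
w5: [](p -> q) is T. ✗
w6: [](p -> q) is T. ✗
— 1 world.
For p & <>(q & ~p):
w0: p is F, <>(q & ~p) is F. ✗
w1: p is T, <>(q & ~p) is F. ✗
w2: p is F, <>(q & ~p) is F. ✗
w3: p is F, <>(q & ~p) is F. ✗
w4: p is F, <>(q & ~p) is F. ✗
w5: p is F, <>(q & ~p) is T. ✗
w6: p is F, <>(q & ~p) is F. ✗
— 0 worlds.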